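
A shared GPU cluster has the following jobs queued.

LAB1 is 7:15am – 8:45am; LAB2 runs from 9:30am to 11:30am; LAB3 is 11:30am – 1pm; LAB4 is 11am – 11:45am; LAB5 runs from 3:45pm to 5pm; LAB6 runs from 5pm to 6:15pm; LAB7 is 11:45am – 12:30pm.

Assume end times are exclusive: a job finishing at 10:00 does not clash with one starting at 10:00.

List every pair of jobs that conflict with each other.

Sorted by start: LAB1, LAB2, LAB4, LAB3, LAB7, LAB5, LAB6.
LAB2 starts after LAB1 ends; LAB1 is clear from here.
LAB4 starts before LAB2 ends → LAB2 and LAB4 overlap.
LAB3 starts exactly when LAB2 ends (back-to-back, no overlap); LAB2 is clear from here.
LAB3 starts before LAB4 ends → LAB4 and LAB3 overlap.
LAB7 starts exactly when LAB4 ends (back-to-back, no overlap); LAB4 is clear from here.
LAB7 starts before LAB3 ends → LAB3 and LAB7 overlap.
LAB5 starts after LAB3 ends; LAB3 is clear from here.
LAB5 starts after LAB7 ends; LAB7 is clear from here.
LAB6 starts exactly when LAB5 ends (back-to-back, no overlap).

LAB2 & LAB4, LAB3 & LAB4, LAB3 & LAB7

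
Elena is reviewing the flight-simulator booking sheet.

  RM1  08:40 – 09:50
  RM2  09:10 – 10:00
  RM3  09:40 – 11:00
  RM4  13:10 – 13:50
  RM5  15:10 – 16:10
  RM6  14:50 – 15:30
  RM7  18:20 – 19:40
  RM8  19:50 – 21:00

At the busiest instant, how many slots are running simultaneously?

3

Sweep the timeline, counting +1 at each start and −1 at each end (ends before starts at a tie):
08:40 start RM1 → 1
09:10 start RM2 → 2
09:40 start RM3 → 3
09:50 end RM1 → 2
10:00 end RM2 → 1
11:00 end RM3 → 0
13:10 start RM4 → 1
13:50 end RM4 → 0
14:50 start RM6 → 1
15:10 start RM5 → 2
15:30 end RM6 → 1
16:10 end RM5 → 0
18:20 start RM7 → 1
19:40 end RM7 → 0
19:50 start RM8 → 1
21:00 end RM8 → 0
Peak is 3, at 09:40 (RM1, RM2, RM3).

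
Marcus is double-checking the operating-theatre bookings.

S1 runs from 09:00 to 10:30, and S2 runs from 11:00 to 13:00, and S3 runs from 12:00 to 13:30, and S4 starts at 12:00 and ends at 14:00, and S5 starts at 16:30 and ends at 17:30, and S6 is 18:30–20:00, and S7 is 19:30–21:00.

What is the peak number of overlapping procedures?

Walk through starts and ends in time order (an end at T is processed before a start at T):
09:00 start S1 → 1
10:30 end S1 → 0
11:00 start S2 → 1
12:00 start S3 → 2
12:00 start S4 → 3
13:00 end S2 → 2
13:30 end S3 → 1
14:00 end S4 → 0
16:30 start S5 → 1
17:30 end S5 → 0
18:30 start S6 → 1
19:30 start S7 → 2
20:00 end S6 → 1
21:00 end S7 → 0
Peak is 3, at 12:00 (S2, S3, S4).

3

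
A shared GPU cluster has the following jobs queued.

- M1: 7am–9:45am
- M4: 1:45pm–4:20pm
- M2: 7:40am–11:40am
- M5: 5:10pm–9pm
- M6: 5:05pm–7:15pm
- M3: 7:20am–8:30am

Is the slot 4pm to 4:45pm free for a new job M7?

No — it overlaps M4

M1: ends 9:45am at or before M7 starts 4pm → clear.
M3: ends 8:30am at or before M7 starts 4pm → clear.
M2: ends 11:40am at or before M7 starts 4pm → clear.
M4: starts 1:45pm before M7 ends 4:45pm, and ends 4:20pm after M7 starts 4pm → overlap.
M6: starts 5:05pm at or after M7 ends 4:45pm → clear.
M5: starts 5:10pm at or after M7 ends 4:45pm → clear.
M7 overlaps M4.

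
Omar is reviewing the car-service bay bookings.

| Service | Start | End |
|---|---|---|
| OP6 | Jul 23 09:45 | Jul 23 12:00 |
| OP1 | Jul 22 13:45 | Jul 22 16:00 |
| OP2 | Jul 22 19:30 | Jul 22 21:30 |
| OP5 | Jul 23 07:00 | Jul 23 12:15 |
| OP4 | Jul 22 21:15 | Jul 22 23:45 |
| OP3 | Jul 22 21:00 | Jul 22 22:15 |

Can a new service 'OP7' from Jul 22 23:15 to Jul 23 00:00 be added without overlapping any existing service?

OP1: ends Jul 22 16:00 at or before OP7 starts Jul 22 23:15 → clear.
OP2: ends Jul 22 21:30 at or before OP7 starts Jul 22 23:15 → clear.
OP3: ends Jul 22 22:15 at or before OP7 starts Jul 22 23:15 → clear.
OP4: starts Jul 22 21:15 before OP7 ends Jul 23 00:00, and ends Jul 22 23:45 after OP7 starts Jul 22 23:15 → overlap.
OP5: starts Jul 23 07:00 at or after OP7 ends Jul 23 00:00 → clear.
OP6: starts Jul 23 09:45 at or after OP7 ends Jul 23 00:00 → clear.
OP7 overlaps OP4.

No — it overlaps OP4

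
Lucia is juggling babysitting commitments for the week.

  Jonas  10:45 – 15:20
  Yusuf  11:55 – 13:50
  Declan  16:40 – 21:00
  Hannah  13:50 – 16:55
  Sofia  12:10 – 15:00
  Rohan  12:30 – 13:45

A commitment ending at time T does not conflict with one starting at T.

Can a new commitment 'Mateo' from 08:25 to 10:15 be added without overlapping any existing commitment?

Yes — the slot is free

Jonas: starts 10:45 at or after Mateo ends 10:15 → clear.
Yusuf: starts 11:55 at or after Mateo ends 10:15 → clear.
Sofia: starts 12:10 at or after Mateo ends 10:15 → clear.
Rohan: starts 12:30 at or after Mateo ends 10:15 → clear.
Hannah: starts 13:50 at or after Mateo ends 10:15 → clear.
Declan: starts 16:40 at or after Mateo ends 10:15 → clear.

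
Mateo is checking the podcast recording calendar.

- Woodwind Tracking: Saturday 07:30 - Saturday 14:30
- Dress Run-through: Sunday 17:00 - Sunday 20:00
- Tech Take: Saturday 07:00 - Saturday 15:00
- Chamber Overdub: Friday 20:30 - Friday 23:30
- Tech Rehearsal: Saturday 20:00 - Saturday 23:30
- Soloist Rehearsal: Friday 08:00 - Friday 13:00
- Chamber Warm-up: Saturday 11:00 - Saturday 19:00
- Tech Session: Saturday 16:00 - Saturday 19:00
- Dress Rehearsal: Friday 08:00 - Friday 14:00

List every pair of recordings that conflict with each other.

Chamber Warm-up & Tech Session, Chamber Warm-up & Tech Take, Chamber Warm-up & Woodwind Tracking, Dress Rehearsal & Soloist Rehearsal, Tech Take & Woodwind Tracking

Check each pair: they overlap iff neither finishes before the other starts.
Sorted by start: Soloist Rehearsal, Dress Rehearsal, Chamber Overdub, Tech Take, Woodwind Tracking, Chamber Warm-up, Tech Session, Tech Rehearsal, Dress Run-through.
Dress Rehearsal starts before Soloist Rehearsal ends → Soloist Rehearsal and Dress Rehearsal overlap.
Chamber Overdub starts after Soloist Rehearsal ends, so Soloist Rehearsal has no further overlaps.
Chamber Overdub starts after Dress Rehearsal ends, so Dress Rehearsal has no further overlaps.
Tech Take starts after Chamber Overdub ends, so Chamber Overdub has no further overlaps.
Woodwind Tracking starts before Tech Take ends → Tech Take and Woodwind Tracking overlap.
Chamber Warm-up starts before Tech Take ends → Tech Take and Chamber Warm-up overlap.
Tech Session starts after Tech Take ends, so Tech Take has no further overlaps.
Chamber Warm-up starts before Woodwind Tracking ends → Woodwind Tracking and Chamber Warm-up overlap.
Tech Session starts after Woodwind Tracking ends, so Woodwind Tracking has no further overlaps.
Tech Session starts before Chamber Warm-up ends → Chamber Warm-up and Tech Session overlap.
Tech Rehearsal starts after Chamber Warm-up ends, so Chamber Warm-up has no further overlaps.
Tech Rehearsal starts after Tech Session ends, so Tech Session has no further overlaps.
Dress Run-through starts after Tech Rehearsal ends.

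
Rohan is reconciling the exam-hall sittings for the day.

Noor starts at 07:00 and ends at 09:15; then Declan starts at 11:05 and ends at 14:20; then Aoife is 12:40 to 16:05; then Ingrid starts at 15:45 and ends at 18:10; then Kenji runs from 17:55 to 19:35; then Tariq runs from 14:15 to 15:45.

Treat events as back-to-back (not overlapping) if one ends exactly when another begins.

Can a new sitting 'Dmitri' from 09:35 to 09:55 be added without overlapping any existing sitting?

Yes — the slot is free

Noor: ends 09:15 at or before Dmitri starts 09:35 → clear.
Declan: starts 11:05 at or after Dmitri ends 09:55 → clear.
Aoife: starts 12:40 at or after Dmitri ends 09:55 → clear.
Tariq: starts 14:15 at or after Dmitri ends 09:55 → clear.
Ingrid: starts 15:45 at or after Dmitri ends 09:55 → clear.
Kenji: starts 17:55 at or after Dmitri ends 09:55 → clear.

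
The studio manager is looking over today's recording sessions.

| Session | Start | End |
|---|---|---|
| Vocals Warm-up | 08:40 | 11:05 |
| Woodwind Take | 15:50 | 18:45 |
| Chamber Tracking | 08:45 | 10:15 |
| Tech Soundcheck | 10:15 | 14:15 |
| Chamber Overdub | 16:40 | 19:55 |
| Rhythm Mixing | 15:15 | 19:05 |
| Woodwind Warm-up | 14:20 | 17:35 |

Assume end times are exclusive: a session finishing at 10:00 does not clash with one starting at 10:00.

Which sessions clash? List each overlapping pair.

Sorted by start: Vocals Warm-up, Chamber Tracking, Tech Soundcheck, Woodwind Warm-up, Rhythm Mixing, Woodwind Take, Chamber Overdub.
Chamber Tracking starts before Vocals Warm-up ends → Vocals Warm-up and Chamber Tracking overlap.
Tech Soundcheck starts before Vocals Warm-up ends → Vocals Warm-up and Tech Soundcheck overlap.
Woodwind Warm-up starts after Vocals Warm-up ends; Vocals Warm-up is clear from here.
Tech Soundcheck starts exactly when Chamber Tracking ends (back-to-back, no overlap); Chamber Tracking is clear from here.
Woodwind Warm-up starts after Tech Soundcheck ends; Tech Soundcheck is clear from here.
Rhythm Mixing starts before Woodwind Warm-up ends → Woodwind Warm-up and Rhythm Mixing overlap.
Woodwind Take starts before Woodwind Warm-up ends → Woodwind Warm-up and Woodwind Take overlap.
Chamber Overdub starts before Woodwind Warm-up ends → Woodwind Warm-up and Chamber Overdub overlap.
Woodwind Take starts before Rhythm Mixing ends → Rhythm Mixing and Woodwind Take overlap.
Chamber Overdub starts before Rhythm Mixing ends → Rhythm Mixing and Chamber Overdub overlap.
Chamber Overdub starts before Woodwind Take ends → Woodwind Take and Chamber Overdub overlap.

Chamber Overdub & Rhythm Mixing, Chamber Overdub & Woodwind Take, Chamber Overdub & Woodwind Warm-up, Chamber Tracking & Vocals Warm-up, Rhythm Mixing & Woodwind Take, Rhythm Mixing & Woodwind Warm-up, Tech Soundcheck & Vocals Warm-up, Woodwind Take & Woodwind Warm-up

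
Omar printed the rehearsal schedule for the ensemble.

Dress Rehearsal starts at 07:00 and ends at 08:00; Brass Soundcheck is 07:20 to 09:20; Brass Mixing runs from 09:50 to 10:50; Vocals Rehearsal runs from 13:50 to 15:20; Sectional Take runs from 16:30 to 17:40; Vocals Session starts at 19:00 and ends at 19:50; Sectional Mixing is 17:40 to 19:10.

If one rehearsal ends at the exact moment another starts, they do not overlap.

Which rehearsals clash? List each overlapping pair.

Brass Soundcheck & Dress Rehearsal, Sectional Mixing & Vocals Session

Sorted by start: Dress Rehearsal, Brass Soundcheck, Brass Mixing, Vocals Rehearsal, Sectional Take, Sectional Mixing, Vocals Session.
Brass Soundcheck starts before Dress Rehearsal ends → Dress Rehearsal and Brass Soundcheck overlap.
Brass Mixing starts after Dress Rehearsal ends; Dress Rehearsal is clear from here.
Brass Mixing starts after Brass Soundcheck ends; Brass Soundcheck is clear from here.
Vocals Rehearsal starts after Brass Mixing ends; Brass Mixing is clear from here.
Sectional Take starts after Vocals Rehearsal ends; Vocals Rehearsal is clear from here.
Sectional Mixing starts exactly when Sectional Take ends (back-to-back, no overlap); Sectional Take is clear from here.
Vocals Session starts before Sectional Mixing ends → Sectional Mixing and Vocals Session overlap.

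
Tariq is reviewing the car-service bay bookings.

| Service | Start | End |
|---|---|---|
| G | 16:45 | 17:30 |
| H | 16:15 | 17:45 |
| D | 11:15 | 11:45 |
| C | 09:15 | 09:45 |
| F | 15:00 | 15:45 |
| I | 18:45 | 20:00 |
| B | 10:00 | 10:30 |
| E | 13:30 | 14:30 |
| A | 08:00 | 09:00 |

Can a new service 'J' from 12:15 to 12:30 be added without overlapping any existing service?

Yes — the slot is free

A: ends 09:00 at or before J starts 12:15 → clear.
C: ends 09:45 at or before J starts 12:15 → clear.
B: ends 10:30 at or before J starts 12:15 → clear.
D: ends 11:45 at or before J starts 12:15 → clear.
E: starts 13:30 at or after J ends 12:30 → clear.
F: starts 15:00 at or after J ends 12:30 → clear.
H: starts 16:15 at or after J ends 12:30 → clear.
G: starts 16:45 at or after J ends 12:30 → clear.
I: starts 18:45 at or after J ends 12:30 → clear.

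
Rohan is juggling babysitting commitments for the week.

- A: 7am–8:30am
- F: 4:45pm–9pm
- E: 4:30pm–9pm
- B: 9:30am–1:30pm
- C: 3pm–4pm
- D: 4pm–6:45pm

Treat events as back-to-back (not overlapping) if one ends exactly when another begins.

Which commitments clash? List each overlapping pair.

Sorted by start: A, B, C, D, E, F.
B starts after A ends; A is clear from here.
C starts after B ends; B is clear from here.
D starts exactly when C ends (back-to-back, no overlap); C is clear from here.
E starts before D ends → D and E overlap.
F starts before D ends → D and F overlap.
F starts before E ends → E and F overlap.

D & E, D & F, E & F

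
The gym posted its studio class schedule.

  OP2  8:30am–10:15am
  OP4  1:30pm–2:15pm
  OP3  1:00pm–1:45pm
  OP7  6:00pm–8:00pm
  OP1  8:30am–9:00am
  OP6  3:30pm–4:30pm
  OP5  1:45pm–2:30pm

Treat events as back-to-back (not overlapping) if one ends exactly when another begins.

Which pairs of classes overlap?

OP1 & OP2, OP3 & OP4, OP4 & OP5

Check each pair: they overlap iff neither finishes before the other starts.
Sorted by start: OP1, OP2, OP3, OP4, OP5, OP6, OP7.
OP2 starts before OP1 ends → OP1 and OP2 overlap.
OP3 starts after OP1 ends, so OP1 has no further overlaps.
OP3 starts after OP2 ends, so OP2 has no further overlaps.
OP4 starts before OP3 ends → OP3 and OP4 overlap.
OP5 starts exactly when OP3 ends (back-to-back, no overlap), so OP3 has no further overlaps.
OP5 starts before OP4 ends → OP4 and OP5 overlap.
OP6 starts after OP4 ends, so OP4 has no further overlaps.
OP6 starts after OP5 ends, so OP5 has no further overlaps.
OP7 starts after OP6 ends.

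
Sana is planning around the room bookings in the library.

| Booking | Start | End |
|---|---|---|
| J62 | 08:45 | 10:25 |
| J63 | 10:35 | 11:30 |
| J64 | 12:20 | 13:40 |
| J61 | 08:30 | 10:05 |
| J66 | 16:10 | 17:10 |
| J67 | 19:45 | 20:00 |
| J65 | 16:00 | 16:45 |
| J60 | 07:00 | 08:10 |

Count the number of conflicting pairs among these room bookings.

2

Check each pair: they overlap iff neither finishes before the other starts.
Sorted by start: J60, J61, J62, J63, J64, J65, J66, J67.
J61 starts after J60 ends; J60 is clear from here.
J62 starts before J61 ends → J61 and J62 overlap.
J63 starts after J61 ends; J61 is clear from here.
J63 starts after J62 ends; J62 is clear from here.
J64 starts after J63 ends; J63 is clear from here.
J65 starts after J64 ends; J64 is clear from here.
J66 starts before J65 ends → J65 and J66 overlap.
J67 starts after J65 ends.
J67 starts after J66 ends.
Overlapping pairs: J61 & J62, J65 & J66 — 2 in total.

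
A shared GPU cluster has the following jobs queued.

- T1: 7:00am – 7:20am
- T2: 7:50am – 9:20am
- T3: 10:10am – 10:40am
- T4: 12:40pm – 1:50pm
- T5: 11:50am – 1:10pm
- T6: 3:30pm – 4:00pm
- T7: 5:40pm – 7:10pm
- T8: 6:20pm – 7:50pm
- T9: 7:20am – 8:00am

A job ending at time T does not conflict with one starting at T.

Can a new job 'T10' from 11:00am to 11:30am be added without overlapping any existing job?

Yes — the slot is free

T1: ends 7:20am at or before T10 starts 11:00am → clear.
T9: ends 8:00am at or before T10 starts 11:00am → clear.
T2: ends 9:20am at or before T10 starts 11:00am → clear.
T3: ends 10:40am at or before T10 starts 11:00am → clear.
T5: starts 11:50am at or after T10 ends 11:30am → clear.
T4: starts 12:40pm at or after T10 ends 11:30am → clear.
T6: starts 3:30pm at or after T10 ends 11:30am → clear.
T7: starts 5:40pm at or after T10 ends 11:30am → clear.
T8: starts 6:20pm at or after T10 ends 11:30am → clear.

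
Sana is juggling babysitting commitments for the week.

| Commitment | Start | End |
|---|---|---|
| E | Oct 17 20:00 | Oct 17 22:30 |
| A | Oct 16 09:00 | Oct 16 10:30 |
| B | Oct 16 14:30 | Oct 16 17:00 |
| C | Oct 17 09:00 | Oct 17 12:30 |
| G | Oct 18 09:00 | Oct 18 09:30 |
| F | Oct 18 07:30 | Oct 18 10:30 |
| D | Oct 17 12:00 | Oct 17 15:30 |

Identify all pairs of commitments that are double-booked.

C & D, F & G

Check each pair: they overlap iff neither finishes before the other starts.
Sorted by start: A, B, C, D, E, F, G.
B starts after A ends, so A has no further overlaps.
C starts after B ends, so B has no further overlaps.
D starts before C ends → C and D overlap.
E starts after C ends, so C has no further overlaps.
E starts after D ends, so D has no further overlaps.
F starts after E ends, so E has no further overlaps.
G starts before F ends → F and G overlap.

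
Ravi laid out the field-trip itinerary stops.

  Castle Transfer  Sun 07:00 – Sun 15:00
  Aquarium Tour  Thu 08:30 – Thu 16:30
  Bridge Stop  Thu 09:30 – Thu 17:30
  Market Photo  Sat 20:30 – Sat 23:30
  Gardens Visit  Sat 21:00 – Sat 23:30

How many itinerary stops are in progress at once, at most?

2

Sweep the timeline, counting +1 at each start and −1 at each end (ends before starts at a tie):
Thu 08:30 start Aquarium Tour → 1
Thu 09:30 start Bridge Stop → 2
Thu 16:30 end Aquarium Tour → 1
Thu 17:30 end Bridge Stop → 0
Sat 20:30 start Market Photo → 1
Sat 21:00 start Gardens Visit → 2
Sat 23:30 end Gardens Visit → 1
Sat 23:30 end Market Photo → 0
Sun 07:00 start Castle Transfer → 1
Sun 15:00 end Castle Transfer → 0
Peak is 2, at Thu 09:30 (Aquarium Tour, Bridge Stop).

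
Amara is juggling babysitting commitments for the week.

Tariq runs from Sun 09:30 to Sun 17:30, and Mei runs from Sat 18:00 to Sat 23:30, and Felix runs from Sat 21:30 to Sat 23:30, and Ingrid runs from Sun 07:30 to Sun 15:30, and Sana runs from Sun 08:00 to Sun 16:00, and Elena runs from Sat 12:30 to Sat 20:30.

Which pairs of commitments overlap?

Elena & Mei, Felix & Mei, Ingrid & Sana, Ingrid & Tariq, Sana & Tariq

Sorted by start: Elena, Mei, Felix, Ingrid, Sana, Tariq.
Mei starts before Elena ends → Elena and Mei overlap.
Felix starts after Elena ends, so nothing later overlaps Elena either.
Felix starts before Mei ends → Mei and Felix overlap.
Ingrid starts after Mei ends, so nothing later overlaps Mei either.
Ingrid starts after Felix ends, so nothing later overlaps Felix either.
Sana starts before Ingrid ends → Ingrid and Sana overlap.
Tariq starts before Ingrid ends → Ingrid and Tariq overlap.
Tariq starts before Sana ends → Sana and Tariq overlap.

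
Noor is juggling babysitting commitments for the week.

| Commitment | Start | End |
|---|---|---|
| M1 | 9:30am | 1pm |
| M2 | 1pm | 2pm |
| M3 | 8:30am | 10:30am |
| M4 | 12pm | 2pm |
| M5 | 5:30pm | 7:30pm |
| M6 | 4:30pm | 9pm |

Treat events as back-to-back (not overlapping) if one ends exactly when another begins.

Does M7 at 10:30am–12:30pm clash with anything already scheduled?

M3: ends 10:30am at or before M7 starts 10:30am → clear.
M1: starts 9:30am before M7 ends 12:30pm, and ends 1pm after M7 starts 10:30am → overlap.
M4: starts 12pm before M7 ends 12:30pm, and ends 2pm after M7 starts 10:30am → overlap.
M2: starts 1pm at or after M7 ends 12:30pm → clear.
M6: starts 4:30pm at or after M7 ends 12:30pm → clear.
M5: starts 5:30pm at or after M7 ends 12:30pm → clear.
M7 overlaps M1, M4.

Yes — it overlaps M1, M4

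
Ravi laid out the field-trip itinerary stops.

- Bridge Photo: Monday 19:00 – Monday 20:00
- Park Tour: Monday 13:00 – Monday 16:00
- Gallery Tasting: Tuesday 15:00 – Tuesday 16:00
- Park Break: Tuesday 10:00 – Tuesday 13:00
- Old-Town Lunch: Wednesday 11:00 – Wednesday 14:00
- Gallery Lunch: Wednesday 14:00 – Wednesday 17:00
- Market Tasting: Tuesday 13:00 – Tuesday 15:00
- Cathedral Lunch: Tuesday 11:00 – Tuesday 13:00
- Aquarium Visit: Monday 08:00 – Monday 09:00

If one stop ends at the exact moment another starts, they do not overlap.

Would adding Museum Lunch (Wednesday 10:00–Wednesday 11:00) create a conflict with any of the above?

Aquarium Visit: ends Monday 09:00 at or before Museum Lunch starts Wednesday 10:00 → clear.
Park Tour: ends Monday 16:00 at or before Museum Lunch starts Wednesday 10:00 → clear.
Bridge Photo: ends Monday 20:00 at or before Museum Lunch starts Wednesday 10:00 → clear.
Park Break: ends Tuesday 13:00 at or before Museum Lunch starts Wednesday 10:00 → clear.
Cathedral Lunch: ends Tuesday 13:00 at or before Museum Lunch starts Wednesday 10:00 → clear.
Market Tasting: ends Tuesday 15:00 at or before Museum Lunch starts Wednesday 10:00 → clear.
Gallery Tasting: ends Tuesday 16:00 at or before Museum Lunch starts Wednesday 10:00 → clear.
Old-Town Lunch: starts Wednesday 11:00 at or after Museum Lunch ends Wednesday 11:00 → clear.
Gallery Lunch: starts Wednesday 14:00 at or after Museum Lunch ends Wednesday 11:00 → clear.

No — it doesn't clash with anything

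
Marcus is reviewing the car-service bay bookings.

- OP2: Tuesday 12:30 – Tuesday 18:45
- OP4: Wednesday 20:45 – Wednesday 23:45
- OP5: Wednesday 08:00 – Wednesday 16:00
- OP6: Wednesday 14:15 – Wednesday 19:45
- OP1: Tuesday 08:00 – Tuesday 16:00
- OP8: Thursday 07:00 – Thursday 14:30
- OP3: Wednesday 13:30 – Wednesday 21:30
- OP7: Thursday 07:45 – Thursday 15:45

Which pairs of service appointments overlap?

OP1 & OP2, OP3 & OP4, OP3 & OP5, OP3 & OP6, OP5 & OP6, OP7 & OP8

Two intervals overlap when each starts before the other ends.
Sorted by start: OP1, OP2, OP5, OP3, OP6, OP4, OP8, OP7.
OP2 starts before OP1 ends → OP1 and OP2 overlap.
OP5 starts after OP1 ends, so OP1 has no further overlaps.
OP5 starts after OP2 ends, so OP2 has no further overlaps.
OP3 starts before OP5 ends → OP5 and OP3 overlap.
OP6 starts before OP5 ends → OP5 and OP6 overlap.
OP4 starts after OP5 ends, so OP5 has no further overlaps.
OP6 starts before OP3 ends → OP3 and OP6 overlap.
OP4 starts before OP3 ends → OP3 and OP4 overlap.
OP8 starts after OP3 ends, so OP3 has no further overlaps.
OP4 starts after OP6 ends, so OP6 has no further overlaps.
OP8 starts after OP4 ends, so OP4 has no further overlaps.
OP7 starts before OP8 ends → OP8 and OP7 overlap.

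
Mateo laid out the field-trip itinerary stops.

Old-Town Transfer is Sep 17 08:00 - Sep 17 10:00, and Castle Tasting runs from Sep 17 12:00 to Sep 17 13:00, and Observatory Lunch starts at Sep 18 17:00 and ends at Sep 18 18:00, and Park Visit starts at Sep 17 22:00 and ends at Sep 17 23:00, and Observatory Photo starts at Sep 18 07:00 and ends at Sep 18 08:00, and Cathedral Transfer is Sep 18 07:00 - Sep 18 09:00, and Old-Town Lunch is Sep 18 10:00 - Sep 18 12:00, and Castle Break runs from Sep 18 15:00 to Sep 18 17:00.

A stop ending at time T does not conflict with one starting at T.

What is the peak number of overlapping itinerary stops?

2

Walk through starts and ends in time order (an end at T is processed before a start at T):
Sep 17 08:00 start Old-Town Transfer → 1
Sep 17 10:00 end Old-Town Transfer → 0
Sep 17 12:00 start Castle Tasting → 1
Sep 17 13:00 end Castle Tasting → 0
Sep 17 22:00 start Park Visit → 1
Sep 17 23:00 end Park Visit → 0
Sep 18 07:00 start Cathedral Transfer → 1
Sep 18 07:00 start Observatory Photo → 2
Sep 18 08:00 end Observatory Photo → 1
Sep 18 09:00 end Cathedral Transfer → 0
Sep 18 10:00 start Old-Town Lunch → 1
Sep 18 12:00 end Old-Town Lunch → 0
Sep 18 15:00 start Castle Break → 1
Sep 18 17:00 end Castle Break → 0
Sep 18 17:00 start Observatory Lunch → 1
Sep 18 18:00 end Observatory Lunch → 0
Peak is 2, at Sep 18 07:00 (Cathedral Transfer, Observatory Photo).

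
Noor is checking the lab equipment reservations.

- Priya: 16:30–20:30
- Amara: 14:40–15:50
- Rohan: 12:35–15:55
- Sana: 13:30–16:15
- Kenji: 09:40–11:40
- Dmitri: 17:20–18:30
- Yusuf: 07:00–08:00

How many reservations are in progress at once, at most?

3

Sort all start/end points and keep a running count:
07:00 start Yusuf → 1
08:00 end Yusuf → 0
09:40 start Kenji → 1
11:40 end Kenji → 0
12:35 start Rohan → 1
13:30 start Sana → 2
14:40 start Amara → 3
15:50 end Amara → 2
15:55 end Rohan → 1
16:15 end Sana → 0
16:30 start Priya → 1
17:20 start Dmitri → 2
18:30 end Dmitri → 1
20:30 end Priya → 0
Peak is 3, at 14:40 (Amara, Rohan, Sana).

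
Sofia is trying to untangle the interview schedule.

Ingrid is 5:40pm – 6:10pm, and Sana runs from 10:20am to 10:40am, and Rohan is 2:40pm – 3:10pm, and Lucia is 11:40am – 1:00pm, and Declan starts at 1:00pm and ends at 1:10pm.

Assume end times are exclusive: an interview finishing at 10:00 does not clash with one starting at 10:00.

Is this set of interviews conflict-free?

Check each pair: they overlap iff neither finishes before the other starts.
Sorted by start: Sana, Lucia, Declan, Rohan, Ingrid.
Lucia starts after Sana ends, so Sana has no further overlaps.
Declan starts exactly when Lucia ends (back-to-back, no overlap), so Lucia has no further overlaps.
Rohan starts after Declan ends, so Declan has no further overlaps.
Ingrid starts after Rohan ends.
Every pair is clear; the schedule has no overlaps.

Yes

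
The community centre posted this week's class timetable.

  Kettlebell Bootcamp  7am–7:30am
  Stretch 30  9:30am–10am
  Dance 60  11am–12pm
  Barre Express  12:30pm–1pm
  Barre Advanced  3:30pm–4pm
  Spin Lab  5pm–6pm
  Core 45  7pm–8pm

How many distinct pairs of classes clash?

0

Two intervals overlap when each starts before the other ends.
Sorted by start: Kettlebell Bootcamp, Stretch 30, Dance 60, Barre Express, Barre Advanced, Spin Lab, Core 45.
Stretch 30 starts after Kettlebell Bootcamp ends; Kettlebell Bootcamp is clear from here.
Dance 60 starts after Stretch 30 ends; Stretch 30 is clear from here.
Barre Express starts after Dance 60 ends; Dance 60 is clear from here.
Barre Advanced starts after Barre Express ends; Barre Express is clear from here.
Spin Lab starts after Barre Advanced ends; Barre Advanced is clear from here.
Core 45 starts after Spin Lab ends.
No pair overlaps.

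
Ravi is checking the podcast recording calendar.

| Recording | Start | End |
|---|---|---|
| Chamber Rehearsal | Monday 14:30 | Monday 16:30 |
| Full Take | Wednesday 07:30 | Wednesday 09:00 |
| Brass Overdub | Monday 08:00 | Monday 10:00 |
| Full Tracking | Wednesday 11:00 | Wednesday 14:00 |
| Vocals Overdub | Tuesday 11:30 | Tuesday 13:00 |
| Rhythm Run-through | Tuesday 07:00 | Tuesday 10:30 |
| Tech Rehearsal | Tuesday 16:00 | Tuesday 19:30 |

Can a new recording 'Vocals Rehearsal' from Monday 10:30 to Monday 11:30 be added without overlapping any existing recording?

Brass Overdub: ends Monday 10:00 at or before Vocals Rehearsal starts Monday 10:30 → clear.
Chamber Rehearsal: starts Monday 14:30 at or after Vocals Rehearsal ends Monday 11:30 → clear.
Rhythm Run-through: starts Tuesday 07:00 at or after Vocals Rehearsal ends Monday 11:30 → clear.
Vocals Overdub: starts Tuesday 11:30 at or after Vocals Rehearsal ends Monday 11:30 → clear.
Tech Rehearsal: starts Tuesday 16:00 at or after Vocals Rehearsal ends Monday 11:30 → clear.
Full Take: starts Wednesday 07:30 at or after Vocals Rehearsal ends Monday 11:30 → clear.
Full Tracking: starts Wednesday 11:00 at or after Vocals Rehearsal ends Monday 11:30 → clear.

Yes — the slot is free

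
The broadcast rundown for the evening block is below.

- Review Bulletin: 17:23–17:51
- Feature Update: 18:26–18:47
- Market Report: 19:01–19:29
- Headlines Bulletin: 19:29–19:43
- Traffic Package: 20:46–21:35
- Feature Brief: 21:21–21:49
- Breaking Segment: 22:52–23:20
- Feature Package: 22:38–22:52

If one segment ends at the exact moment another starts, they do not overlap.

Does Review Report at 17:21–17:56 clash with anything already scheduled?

Yes — it overlaps Review Bulletin

Review Bulletin: starts 17:23 before Review Report ends 17:56, and ends 17:51 after Review Report starts 17:21 → overlap.
Feature Update: starts 18:26 at or after Review Report ends 17:56 → clear.
Market Report: starts 19:01 at or after Review Report ends 17:56 → clear.
Headlines Bulletin: starts 19:29 at or after Review Report ends 17:56 → clear.
Traffic Package: starts 20:46 at or after Review Report ends 17:56 → clear.
Feature Brief: starts 21:21 at or after Review Report ends 17:56 → clear.
Feature Package: starts 22:38 at or after Review Report ends 17:56 → clear.
Breaking Segment: starts 22:52 at or after Review Report ends 17:56 → clear.
Review Report overlaps Review Bulletin.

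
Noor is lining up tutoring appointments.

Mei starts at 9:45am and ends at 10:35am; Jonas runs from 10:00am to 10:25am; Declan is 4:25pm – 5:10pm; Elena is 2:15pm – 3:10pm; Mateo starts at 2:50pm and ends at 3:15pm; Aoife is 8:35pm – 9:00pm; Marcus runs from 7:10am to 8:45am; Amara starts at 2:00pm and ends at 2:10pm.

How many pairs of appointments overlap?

2

Two intervals overlap when each starts before the other ends.
Sorted by start: Marcus, Mei, Jonas, Amara, Elena, Mateo, Declan, Aoife.
Mei starts after Marcus ends, so Marcus has no further overlaps.
Jonas starts before Mei ends → Mei and Jonas overlap.
Amara starts after Mei ends, so Mei has no further overlaps.
Amara starts after Jonas ends, so Jonas has no further overlaps.
Elena starts after Amara ends, so Amara has no further overlaps.
Mateo starts before Elena ends → Elena and Mateo overlap.
Declan starts after Elena ends, so Elena has no further overlaps.
Declan starts after Mateo ends, so Mateo has no further overlaps.
Aoife starts after Declan ends.
Overlapping pairs: Elena & Mateo, Jonas & Mei — 2 in total.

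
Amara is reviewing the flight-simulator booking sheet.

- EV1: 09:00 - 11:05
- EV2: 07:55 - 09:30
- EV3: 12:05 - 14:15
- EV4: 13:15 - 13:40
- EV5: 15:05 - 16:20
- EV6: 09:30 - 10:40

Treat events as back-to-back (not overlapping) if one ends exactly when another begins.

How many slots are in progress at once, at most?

2

Sweep the timeline, counting +1 at each start and −1 at each end (ends before starts at a tie):
07:55 start EV2 → 1
09:00 start EV1 → 2
09:30 end EV2 → 1
09:30 start EV6 → 2
10:40 end EV6 → 1
11:05 end EV1 → 0
12:05 start EV3 → 1
13:15 start EV4 → 2
13:40 end EV4 → 1
14:15 end EV3 → 0
15:05 start EV5 → 1
16:20 end EV5 → 0
Peak is 2, at 09:00 (EV1, EV2).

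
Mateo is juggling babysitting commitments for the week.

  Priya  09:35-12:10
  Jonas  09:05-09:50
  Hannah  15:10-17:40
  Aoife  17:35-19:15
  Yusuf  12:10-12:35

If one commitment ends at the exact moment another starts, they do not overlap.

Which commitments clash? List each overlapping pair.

Aoife & Hannah, Jonas & Priya

Sorted by start: Jonas, Priya, Yusuf, Hannah, Aoife.
Priya starts before Jonas ends → Jonas and Priya overlap.
Yusuf starts after Jonas ends; Jonas is clear from here.
Yusuf starts exactly when Priya ends (back-to-back, no overlap); Priya is clear from here.
Hannah starts after Yusuf ends; Yusuf is clear from here.
Aoife starts before Hannah ends → Hannah and Aoife overlap.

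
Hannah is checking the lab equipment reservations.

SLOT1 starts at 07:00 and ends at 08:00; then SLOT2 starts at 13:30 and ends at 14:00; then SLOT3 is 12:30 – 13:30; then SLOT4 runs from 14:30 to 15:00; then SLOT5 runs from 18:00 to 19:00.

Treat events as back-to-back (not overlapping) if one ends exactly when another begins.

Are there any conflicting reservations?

Sorted by start: SLOT1, SLOT3, SLOT2, SLOT4, SLOT5.
SLOT3 starts after SLOT1 ends, so nothing later overlaps SLOT1 either.
SLOT2 starts exactly when SLOT3 ends (back-to-back, no overlap), so nothing later overlaps SLOT3 either.
SLOT4 starts after SLOT2 ends, so nothing later overlaps SLOT2 either.
SLOT5 starts after SLOT4 ends.
Every pair is clear; the schedule has no overlaps.

No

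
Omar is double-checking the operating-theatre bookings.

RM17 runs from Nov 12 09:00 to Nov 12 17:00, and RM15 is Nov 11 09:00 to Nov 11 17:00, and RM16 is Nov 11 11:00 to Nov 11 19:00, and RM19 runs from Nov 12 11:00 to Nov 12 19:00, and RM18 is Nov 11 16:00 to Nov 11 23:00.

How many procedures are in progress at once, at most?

3

Sort all start/end points and keep a running count:
Nov 11 09:00 start RM15 → 1
Nov 11 11:00 start RM16 → 2
Nov 11 16:00 start RM18 → 3
Nov 11 17:00 end RM15 → 2
Nov 11 19:00 end RM16 → 1
Nov 11 23:00 end RM18 → 0
Nov 12 09:00 start RM17 → 1
Nov 12 11:00 start RM19 → 2
Nov 12 17:00 end RM17 → 1
Nov 12 19:00 end RM19 → 0
Peak is 3, at Nov 11 16:00 (RM15, RM16, RM18).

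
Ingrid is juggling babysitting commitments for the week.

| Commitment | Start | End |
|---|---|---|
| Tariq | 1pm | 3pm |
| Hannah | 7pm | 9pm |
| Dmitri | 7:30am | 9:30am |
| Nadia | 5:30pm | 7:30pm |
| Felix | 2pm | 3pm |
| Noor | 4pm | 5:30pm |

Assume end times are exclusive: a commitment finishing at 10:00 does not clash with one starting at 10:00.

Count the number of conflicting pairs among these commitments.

Two intervals overlap when each starts before the other ends.
Sorted by start: Dmitri, Tariq, Felix, Noor, Nadia, Hannah.
Tariq starts after Dmitri ends — done with Dmitri.
Felix starts before Tariq ends → Tariq and Felix overlap.
Noor starts after Tariq ends — done with Tariq.
Noor starts after Felix ends — done with Felix.
Nadia starts exactly when Noor ends (back-to-back, no overlap) — done with Noor.
Hannah starts before Nadia ends → Nadia and Hannah overlap.
Overlapping pairs: Felix & Tariq, Hannah & Nadia — 2 in total.

2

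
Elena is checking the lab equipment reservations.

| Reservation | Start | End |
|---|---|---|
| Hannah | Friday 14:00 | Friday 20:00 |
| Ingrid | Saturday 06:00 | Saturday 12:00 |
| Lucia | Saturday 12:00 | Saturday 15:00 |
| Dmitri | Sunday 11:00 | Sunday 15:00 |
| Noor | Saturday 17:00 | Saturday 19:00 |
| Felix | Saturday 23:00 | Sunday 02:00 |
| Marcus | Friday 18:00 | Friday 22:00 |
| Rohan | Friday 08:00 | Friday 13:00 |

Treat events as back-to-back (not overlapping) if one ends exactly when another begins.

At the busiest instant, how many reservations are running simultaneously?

2

Sweep the timeline, counting +1 at each start and −1 at each end (ends before starts at a tie):
Friday 08:00 start Rohan → 1
Friday 13:00 end Rohan → 0
Friday 14:00 start Hannah → 1
Friday 18:00 start Marcus → 2
Friday 20:00 end Hannah → 1
Friday 22:00 end Marcus → 0
Saturday 06:00 start Ingrid → 1
Saturday 12:00 end Ingrid → 0
Saturday 12:00 start Lucia → 1
Saturday 15:00 end Lucia → 0
Saturday 17:00 start Noor → 1
Saturday 19:00 end Noor → 0
Saturday 23:00 start Felix → 1
Sunday 02:00 end Felix → 0
Sunday 11:00 start Dmitri → 1
Sunday 15:00 end Dmitri → 0
Peak is 2, at Friday 18:00 (Hannah, Marcus).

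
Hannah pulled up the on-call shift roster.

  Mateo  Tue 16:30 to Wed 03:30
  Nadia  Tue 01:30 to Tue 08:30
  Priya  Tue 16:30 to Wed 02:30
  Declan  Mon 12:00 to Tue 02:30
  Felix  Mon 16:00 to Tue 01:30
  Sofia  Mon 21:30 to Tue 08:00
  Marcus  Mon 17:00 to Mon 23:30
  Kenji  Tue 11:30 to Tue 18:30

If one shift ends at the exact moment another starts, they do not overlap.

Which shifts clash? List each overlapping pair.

Sorted by start: Declan, Felix, Marcus, Sofia, Nadia, Kenji, Mateo, Priya.
Felix starts before Declan ends → Declan and Felix overlap.
Marcus starts before Declan ends → Declan and Marcus overlap.
Sofia starts before Declan ends → Declan and Sofia overlap.
Nadia starts before Declan ends → Declan and Nadia overlap.
Kenji starts after Declan ends; Declan is clear from here.
Marcus starts before Felix ends → Felix and Marcus overlap.
Sofia starts before Felix ends → Felix and Sofia overlap.
Nadia starts exactly when Felix ends (back-to-back, no overlap); Felix is clear from here.
Sofia starts before Marcus ends → Marcus and Sofia overlap.
Nadia starts after Marcus ends; Marcus is clear from here.
Nadia starts before Sofia ends → Sofia and Nadia overlap.
Kenji starts after Sofia ends; Sofia is clear from here.
Kenji starts after Nadia ends; Nadia is clear from here.
Mateo starts before Kenji ends → Kenji and Mateo overlap.
Priya starts before Kenji ends → Kenji and Priya overlap.
Priya starts before Mateo ends → Mateo and Priya overlap.

Declan & Felix, Declan & Marcus, Declan & Nadia, Declan & Sofia, Felix & Marcus, Felix & Sofia, Kenji & Mateo, Kenji & Priya, Marcus & Sofia, Mateo & Priya, Nadia & Sofia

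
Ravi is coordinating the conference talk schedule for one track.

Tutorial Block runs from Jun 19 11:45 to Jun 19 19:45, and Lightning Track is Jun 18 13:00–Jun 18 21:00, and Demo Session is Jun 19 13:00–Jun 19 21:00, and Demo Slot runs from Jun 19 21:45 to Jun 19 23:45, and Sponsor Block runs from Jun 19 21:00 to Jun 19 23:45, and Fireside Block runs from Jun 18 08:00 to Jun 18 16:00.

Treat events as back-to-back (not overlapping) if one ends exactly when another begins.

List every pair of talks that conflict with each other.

Demo Session & Tutorial Block, Demo Slot & Sponsor Block, Fireside Block & Lightning Track

Sorted by start: Fireside Block, Lightning Track, Tutorial Block, Demo Session, Sponsor Block, Demo Slot.
Lightning Track starts before Fireside Block ends → Fireside Block and Lightning Track overlap.
Tutorial Block starts after Fireside Block ends — done with Fireside Block.
Tutorial Block starts after Lightning Track ends — done with Lightning Track.
Demo Session starts before Tutorial Block ends → Tutorial Block and Demo Session overlap.
Sponsor Block starts after Tutorial Block ends — done with Tutorial Block.
Sponsor Block starts exactly when Demo Session ends (back-to-back, no overlap) — done with Demo Session.
Demo Slot starts before Sponsor Block ends → Sponsor Block and Demo Slot overlap.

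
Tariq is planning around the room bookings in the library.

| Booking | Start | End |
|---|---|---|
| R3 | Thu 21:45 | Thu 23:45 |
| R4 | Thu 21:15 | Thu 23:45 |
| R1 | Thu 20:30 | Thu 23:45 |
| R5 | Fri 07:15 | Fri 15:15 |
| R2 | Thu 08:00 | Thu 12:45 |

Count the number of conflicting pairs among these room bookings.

Sorted by start: R2, R1, R4, R3, R5.
R1 starts after R2 ends, so nothing later overlaps R2 either.
R4 starts before R1 ends → R1 and R4 overlap.
R3 starts before R1 ends → R1 and R3 overlap.
R5 starts after R1 ends.
R3 starts before R4 ends → R4 and R3 overlap.
R5 starts after R4 ends.
R5 starts after R3 ends.
Overlapping pairs: R1 & R3, R1 & R4, R3 & R4 — 3 in total.

3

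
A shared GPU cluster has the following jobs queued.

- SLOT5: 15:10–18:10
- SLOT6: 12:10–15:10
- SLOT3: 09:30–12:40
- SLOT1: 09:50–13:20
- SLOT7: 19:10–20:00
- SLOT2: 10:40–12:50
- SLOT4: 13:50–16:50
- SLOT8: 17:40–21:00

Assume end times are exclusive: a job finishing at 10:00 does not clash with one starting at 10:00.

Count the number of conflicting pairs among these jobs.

10

Sorted by start: SLOT3, SLOT1, SLOT2, SLOT6, SLOT4, SLOT5, SLOT8, SLOT7.
SLOT1 starts before SLOT3 ends → SLOT3 and SLOT1 overlap.
SLOT2 starts before SLOT3 ends → SLOT3 and SLOT2 overlap.
SLOT6 starts before SLOT3 ends → SLOT3 and SLOT6 overlap.
SLOT4 starts after SLOT3 ends, so nothing later overlaps SLOT3 either.
SLOT2 starts before SLOT1 ends → SLOT1 and SLOT2 overlap.
SLOT6 starts before SLOT1 ends → SLOT1 and SLOT6 overlap.
SLOT4 starts after SLOT1 ends, so nothing later overlaps SLOT1 either.
SLOT6 starts before SLOT2 ends → SLOT2 and SLOT6 overlap.
SLOT4 starts after SLOT2 ends, so nothing later overlaps SLOT2 either.
SLOT4 starts before SLOT6 ends → SLOT6 and SLOT4 overlap.
SLOT5 starts exactly when SLOT6 ends (back-to-back, no overlap), so nothing later overlaps SLOT6 either.
SLOT5 starts before SLOT4 ends → SLOT4 and SLOT5 overlap.
SLOT8 starts after SLOT4 ends, so nothing later overlaps SLOT4 either.
SLOT8 starts before SLOT5 ends → SLOT5 and SLOT8 overlap.
SLOT7 starts after SLOT5 ends.
SLOT7 starts before SLOT8 ends → SLOT8 and SLOT7 overlap.
Overlapping pairs: SLOT1 & SLOT2, SLOT1 & SLOT3, SLOT1 & SLOT6, SLOT2 & SLOT3, SLOT2 & SLOT6, SLOT3 & SLOT6, SLOT4 & SLOT5, SLOT4 & SLOT6, SLOT5 & SLOT8, SLOT7 & SLOT8 — 10 in total.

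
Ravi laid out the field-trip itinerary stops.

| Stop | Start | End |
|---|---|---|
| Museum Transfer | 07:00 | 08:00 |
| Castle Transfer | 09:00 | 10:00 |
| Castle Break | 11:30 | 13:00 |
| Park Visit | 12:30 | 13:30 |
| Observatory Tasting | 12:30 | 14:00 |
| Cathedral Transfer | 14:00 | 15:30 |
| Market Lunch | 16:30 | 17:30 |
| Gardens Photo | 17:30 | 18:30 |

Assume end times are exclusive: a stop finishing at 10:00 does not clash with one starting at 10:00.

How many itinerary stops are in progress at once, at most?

Walk through starts and ends in time order (an end at T is processed before a start at T):
07:00 start Museum Transfer → 1
08:00 end Museum Transfer → 0
09:00 start Castle Transfer → 1
10:00 end Castle Transfer → 0
11:30 start Castle Break → 1
12:30 start Observatory Tasting → 2
12:30 start Park Visit → 3
13:00 end Castle Break → 2
13:30 end Park Visit → 1
14:00 end Observatory Tasting → 0
14:00 start Cathedral Transfer → 1
15:30 end Cathedral Transfer → 0
16:30 start Market Lunch → 1
17:30 end Market Lunch → 0
17:30 start Gardens Photo → 1
18:30 end Gardens Photo → 0
Peak is 3, at 12:30 (Castle Break, Observatory Tasting, Park Visit).

3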